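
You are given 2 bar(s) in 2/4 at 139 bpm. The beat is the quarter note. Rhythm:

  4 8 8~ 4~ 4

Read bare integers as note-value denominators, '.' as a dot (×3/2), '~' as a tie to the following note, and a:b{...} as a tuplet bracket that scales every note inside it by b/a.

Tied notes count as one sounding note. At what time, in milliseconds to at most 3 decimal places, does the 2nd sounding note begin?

note 2 onset = 1b = 431.655ms

1. 0.0ms @ 0 + 431.655ms (1)
2. 431.655ms @ 1 + 215.827ms (1/2)
3. 647.482ms @ 3/2 + 1079.137ms (5/2)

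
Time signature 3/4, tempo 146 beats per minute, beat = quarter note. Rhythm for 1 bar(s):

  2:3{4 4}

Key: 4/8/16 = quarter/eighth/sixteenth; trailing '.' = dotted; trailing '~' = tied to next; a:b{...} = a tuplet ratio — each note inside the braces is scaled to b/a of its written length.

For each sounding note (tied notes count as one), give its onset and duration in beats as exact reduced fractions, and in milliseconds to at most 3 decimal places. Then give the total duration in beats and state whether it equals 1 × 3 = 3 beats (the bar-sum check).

1) 0.0ms=0b +616.438ms=3/2b
2) 616.438ms=3/2b +616.438ms=3/2b
Σ=3b of 3 (146bpm 3/4) — PASS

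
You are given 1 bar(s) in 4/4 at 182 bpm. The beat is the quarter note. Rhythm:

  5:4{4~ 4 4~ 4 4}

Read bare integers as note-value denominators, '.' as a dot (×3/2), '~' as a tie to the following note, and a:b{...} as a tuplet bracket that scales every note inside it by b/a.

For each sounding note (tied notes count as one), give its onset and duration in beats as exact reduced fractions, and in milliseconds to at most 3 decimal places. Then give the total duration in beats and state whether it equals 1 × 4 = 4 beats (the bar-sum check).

1) 0.0ms=0b +527.473ms=8/5b
2) 527.473ms=8/5b +527.473ms=8/5b
3) 1054.945ms=16/5b +263.736ms=4/5b
Σ=4b of 4 (182bpm 4/4) — PASS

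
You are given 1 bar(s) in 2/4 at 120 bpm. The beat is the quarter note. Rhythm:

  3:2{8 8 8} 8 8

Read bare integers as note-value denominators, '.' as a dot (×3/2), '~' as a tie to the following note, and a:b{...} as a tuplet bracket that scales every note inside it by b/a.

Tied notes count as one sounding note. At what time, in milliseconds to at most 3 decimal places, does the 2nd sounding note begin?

1. 0.0ms @ 0 + 166.667ms (1/3)
2. 166.667ms @ 1/3 + 166.667ms (1/3)
3. 333.333ms @ 2/3 + 166.667ms (1/3)
4. 500.0ms @ 1 + 250.0ms (1/2)
5. 750.0ms @ 3/2 + 250.0ms (1/2)

note 2 onset = 1/3b = 166.667ms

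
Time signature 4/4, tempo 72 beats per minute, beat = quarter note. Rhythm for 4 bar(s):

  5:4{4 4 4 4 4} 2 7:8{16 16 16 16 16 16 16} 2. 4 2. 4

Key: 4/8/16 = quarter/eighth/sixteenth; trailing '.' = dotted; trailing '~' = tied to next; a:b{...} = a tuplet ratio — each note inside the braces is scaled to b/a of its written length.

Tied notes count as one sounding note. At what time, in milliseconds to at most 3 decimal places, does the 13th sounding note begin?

1. 0.0ms @ 0 + 666.667ms (4/5)
2. 666.667ms @ 4/5 + 666.667ms (4/5)
3. 1333.333ms @ 8/5 + 666.667ms (4/5)
4. 2000.0ms @ 12/5 + 666.667ms (4/5)
5. 2666.667ms @ 16/5 + 666.667ms (4/5)
6. 3333.333ms @ 4 + 1666.667ms (2)
7. 5000.0ms @ 6 + 238.095ms (2/7)
8. 5238.095ms @ 44/7 + 238.095ms (2/7)
9. 5476.19ms @ 46/7 + 238.095ms (2/7)
10. 5714.286ms @ 48/7 + 238.095ms (2/7)
11. 5952.381ms @ 50/7 + 238.095ms (2/7)
12. 6190.476ms @ 52/7 + 238.095ms (2/7)
13. 6428.571ms @ 54/7 + 238.095ms (2/7)
14. 6666.667ms @ 8 + 2500.0ms (3)
15. 9166.667ms @ 11 + 833.333ms (1)
16. 10000.0ms @ 12 + 2500.0ms (3)
17. 12500.0ms @ 15 + 833.333ms (1)

note 13 onset = 54/7b = 6428.571ms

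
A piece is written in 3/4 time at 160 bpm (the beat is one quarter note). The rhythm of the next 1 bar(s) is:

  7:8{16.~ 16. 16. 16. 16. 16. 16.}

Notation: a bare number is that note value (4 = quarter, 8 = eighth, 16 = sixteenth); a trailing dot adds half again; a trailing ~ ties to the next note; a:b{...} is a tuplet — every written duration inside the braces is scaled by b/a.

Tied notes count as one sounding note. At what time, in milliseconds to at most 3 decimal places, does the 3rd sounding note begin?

1. 0.0ms @ 0 + 321.429ms (6/7)
2. 321.429ms @ 6/7 + 160.714ms (3/7)
3. 482.143ms @ 9/7 + 160.714ms (3/7)
4. 642.857ms @ 12/7 + 160.714ms (3/7)
5. 803.571ms @ 15/7 + 160.714ms (3/7)
6. 964.286ms @ 18/7 + 160.714ms (3/7)

note 3 onset = 9/7b = 482.143ms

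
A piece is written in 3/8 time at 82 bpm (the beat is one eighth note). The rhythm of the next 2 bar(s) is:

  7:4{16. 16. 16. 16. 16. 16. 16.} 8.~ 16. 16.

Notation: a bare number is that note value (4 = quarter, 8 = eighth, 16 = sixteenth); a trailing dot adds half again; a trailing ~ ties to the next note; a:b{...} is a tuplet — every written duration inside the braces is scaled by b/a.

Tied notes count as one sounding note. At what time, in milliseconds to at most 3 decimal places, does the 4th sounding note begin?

1. 0.0ms @ 0 + 313.589ms (3/7)
2. 313.589ms @ 3/7 + 313.589ms (3/7)
3. 627.178ms @ 6/7 + 313.589ms (3/7)
4. 940.767ms @ 9/7 + 313.589ms (3/7)
5. 1254.355ms @ 12/7 + 313.589ms (3/7)
6. 1567.944ms @ 15/7 + 313.589ms (3/7)
7. 1881.533ms @ 18/7 + 313.589ms (3/7)
8. 2195.122ms @ 3 + 1646.341ms (9/4)
9. 3841.463ms @ 21/4 + 548.78ms (3/4)

note 4 onset = 9/7b = 940.767ms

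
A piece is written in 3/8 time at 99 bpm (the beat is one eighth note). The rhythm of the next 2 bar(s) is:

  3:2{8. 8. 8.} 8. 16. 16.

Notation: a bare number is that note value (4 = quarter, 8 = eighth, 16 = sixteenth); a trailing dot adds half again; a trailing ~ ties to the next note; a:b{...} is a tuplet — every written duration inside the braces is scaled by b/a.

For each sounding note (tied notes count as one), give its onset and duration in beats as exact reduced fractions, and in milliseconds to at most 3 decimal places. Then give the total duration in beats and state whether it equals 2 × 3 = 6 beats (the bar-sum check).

1) 0.0ms=0b +606.061ms=1b
2) 606.061ms=1b +606.061ms=1b
3) 1212.121ms=2b +606.061ms=1b
4) 1818.182ms=3b +909.091ms=3/2b
5) 2727.273ms=9/2b +454.545ms=3/4b
6) 3181.818ms=21/4b +454.545ms=3/4b
Σ=6b of 6 (99bpm 3/8) — PASS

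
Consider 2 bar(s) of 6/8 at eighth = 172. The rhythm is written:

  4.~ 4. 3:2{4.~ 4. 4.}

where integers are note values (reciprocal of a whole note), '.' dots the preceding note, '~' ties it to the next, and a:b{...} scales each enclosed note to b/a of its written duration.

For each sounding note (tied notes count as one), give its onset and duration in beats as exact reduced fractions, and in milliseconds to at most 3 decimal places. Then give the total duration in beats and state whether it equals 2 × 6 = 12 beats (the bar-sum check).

1) 0.0ms=0b +2093.023ms=6b
2) 2093.023ms=6b +1395.349ms=4b
3) 3488.372ms=10b +697.674ms=2b
Σ=12b of 12 (172bpm 6/8) — PASS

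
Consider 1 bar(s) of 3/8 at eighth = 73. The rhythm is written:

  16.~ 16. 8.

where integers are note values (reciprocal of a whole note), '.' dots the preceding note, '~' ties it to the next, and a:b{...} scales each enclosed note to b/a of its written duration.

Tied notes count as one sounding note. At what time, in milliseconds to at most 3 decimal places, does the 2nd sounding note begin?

note 2 onset = 3/2b = 1232.877ms

1. 0.0ms @ 0 + 1232.877ms (3/2)
2. 1232.877ms @ 3/2 + 1232.877ms (3/2)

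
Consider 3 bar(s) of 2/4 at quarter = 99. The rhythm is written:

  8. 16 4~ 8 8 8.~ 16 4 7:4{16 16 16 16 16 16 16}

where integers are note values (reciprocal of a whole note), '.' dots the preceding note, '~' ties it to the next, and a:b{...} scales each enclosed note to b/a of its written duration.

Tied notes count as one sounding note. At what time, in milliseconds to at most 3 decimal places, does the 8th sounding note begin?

note 8 onset = 36/7b = 3116.883ms

1. 0.0ms @ 0 + 454.545ms (3/4)
2. 454.545ms @ 3/4 + 151.515ms (1/4)
3. 606.061ms @ 1 + 909.091ms (3/2)
4. 1515.152ms @ 5/2 + 303.03ms (1/2)
5. 1818.182ms @ 3 + 606.061ms (1)
6. 2424.242ms @ 4 + 606.061ms (1)
7. 3030.303ms @ 5 + 86.58ms (1/7)
8. 3116.883ms @ 36/7 + 86.58ms (1/7)
9. 3203.463ms @ 37/7 + 86.58ms (1/7)
10. 3290.043ms @ 38/7 + 86.58ms (1/7)
11. 3376.623ms @ 39/7 + 86.58ms (1/7)
12. 3463.203ms @ 40/7 + 86.58ms (1/7)
13. 3549.784ms @ 41/7 + 86.58ms (1/7)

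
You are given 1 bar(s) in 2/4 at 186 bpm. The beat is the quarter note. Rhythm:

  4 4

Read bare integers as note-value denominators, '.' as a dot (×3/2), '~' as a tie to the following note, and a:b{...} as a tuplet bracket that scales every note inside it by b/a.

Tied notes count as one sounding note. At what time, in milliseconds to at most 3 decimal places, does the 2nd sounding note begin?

note 2 onset = 1b = 322.581ms

1. 0.0ms @ 0 + 322.581ms (1)
2. 322.581ms @ 1 + 322.581ms (1)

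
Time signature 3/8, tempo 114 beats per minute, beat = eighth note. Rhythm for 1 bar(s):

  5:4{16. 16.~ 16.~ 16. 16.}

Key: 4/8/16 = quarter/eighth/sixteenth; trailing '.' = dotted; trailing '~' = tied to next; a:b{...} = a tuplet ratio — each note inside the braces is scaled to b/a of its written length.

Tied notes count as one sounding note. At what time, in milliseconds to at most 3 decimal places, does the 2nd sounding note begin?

1. 0.0ms @ 0 + 315.789ms (3/5)
2. 315.789ms @ 3/5 + 947.368ms (9/5)
3. 1263.158ms @ 12/5 + 315.789ms (3/5)

note 2 onset = 3/5b = 315.789ms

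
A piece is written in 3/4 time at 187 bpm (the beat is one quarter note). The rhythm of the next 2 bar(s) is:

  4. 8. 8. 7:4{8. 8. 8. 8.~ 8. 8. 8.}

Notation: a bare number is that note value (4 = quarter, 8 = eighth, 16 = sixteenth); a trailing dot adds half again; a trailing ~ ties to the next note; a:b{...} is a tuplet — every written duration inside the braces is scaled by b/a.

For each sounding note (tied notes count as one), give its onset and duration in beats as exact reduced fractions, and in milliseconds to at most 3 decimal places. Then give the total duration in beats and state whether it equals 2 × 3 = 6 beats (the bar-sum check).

1) 0.0ms=0b +481.283ms=3/2b
2) 481.283ms=3/2b +240.642ms=3/4b
3) 721.925ms=9/4b +240.642ms=3/4b
4) 962.567ms=3b +137.51ms=3/7b
5) 1100.076ms=24/7b +137.51ms=3/7b
6) 1237.586ms=27/7b +137.51ms=3/7b
7) 1375.095ms=30/7b +275.019ms=6/7b
8) 1650.115ms=36/7b +137.51ms=3/7b
9) 1787.624ms=39/7b +137.51ms=3/7b
Σ=6b of 6 (187bpm 3/4) — PASS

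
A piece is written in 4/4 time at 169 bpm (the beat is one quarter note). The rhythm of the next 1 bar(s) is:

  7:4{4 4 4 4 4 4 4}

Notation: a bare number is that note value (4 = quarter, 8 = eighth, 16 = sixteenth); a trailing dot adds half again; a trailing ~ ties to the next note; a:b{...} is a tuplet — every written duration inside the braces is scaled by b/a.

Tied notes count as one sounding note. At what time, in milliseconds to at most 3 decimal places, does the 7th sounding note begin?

1. 0.0ms @ 0 + 202.874ms (4/7)
2. 202.874ms @ 4/7 + 202.874ms (4/7)
3. 405.748ms @ 8/7 + 202.874ms (4/7)
4. 608.622ms @ 12/7 + 202.874ms (4/7)
5. 811.496ms @ 16/7 + 202.874ms (4/7)
6. 1014.37ms @ 20/7 + 202.874ms (4/7)
7. 1217.244ms @ 24/7 + 202.874ms (4/7)

note 7 onset = 24/7b = 1217.244ms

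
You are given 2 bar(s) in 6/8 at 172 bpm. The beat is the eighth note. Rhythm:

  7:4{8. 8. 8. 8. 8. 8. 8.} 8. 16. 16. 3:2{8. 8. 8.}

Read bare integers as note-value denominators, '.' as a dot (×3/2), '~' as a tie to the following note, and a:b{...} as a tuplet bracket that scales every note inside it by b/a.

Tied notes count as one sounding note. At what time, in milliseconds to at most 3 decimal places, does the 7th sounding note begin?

1. 0.0ms @ 0 + 299.003ms (6/7)
2. 299.003ms @ 6/7 + 299.003ms (6/7)
3. 598.007ms @ 12/7 + 299.003ms (6/7)
4. 897.01ms @ 18/7 + 299.003ms (6/7)
5. 1196.013ms @ 24/7 + 299.003ms (6/7)
6. 1495.017ms @ 30/7 + 299.003ms (6/7)
7. 1794.02ms @ 36/7 + 299.003ms (6/7)
8. 2093.023ms @ 6 + 523.256ms (3/2)
9. 2616.279ms @ 15/2 + 261.628ms (3/4)
10. 2877.907ms @ 33/4 + 261.628ms (3/4)
11. 3139.535ms @ 9 + 348.837ms (1)
12. 3488.372ms @ 10 + 348.837ms (1)
13. 3837.209ms @ 11 + 348.837ms (1)

note 7 onset = 36/7b = 1794.02ms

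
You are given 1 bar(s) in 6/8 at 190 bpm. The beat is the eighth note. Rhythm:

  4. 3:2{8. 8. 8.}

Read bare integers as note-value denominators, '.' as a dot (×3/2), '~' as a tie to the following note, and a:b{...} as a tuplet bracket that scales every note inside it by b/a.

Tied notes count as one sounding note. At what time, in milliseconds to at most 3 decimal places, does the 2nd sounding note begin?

note 2 onset = 3b = 947.368ms

1. 0.0ms @ 0 + 947.368ms (3)
2. 947.368ms @ 3 + 315.789ms (1)
3. 1263.158ms @ 4 + 315.789ms (1)
4. 1578.947ms @ 5 + 315.789ms (1)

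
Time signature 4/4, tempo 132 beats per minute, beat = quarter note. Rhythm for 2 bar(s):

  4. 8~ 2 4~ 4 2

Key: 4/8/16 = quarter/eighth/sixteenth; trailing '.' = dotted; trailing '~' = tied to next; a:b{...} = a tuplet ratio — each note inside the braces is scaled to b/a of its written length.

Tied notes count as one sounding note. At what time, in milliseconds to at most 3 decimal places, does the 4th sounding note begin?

1. 0.0ms @ 0 + 681.818ms (3/2)
2. 681.818ms @ 3/2 + 1136.364ms (5/2)
3. 1818.182ms @ 4 + 909.091ms (2)
4. 2727.273ms @ 6 + 909.091ms (2)

note 4 onset = 6b = 2727.273ms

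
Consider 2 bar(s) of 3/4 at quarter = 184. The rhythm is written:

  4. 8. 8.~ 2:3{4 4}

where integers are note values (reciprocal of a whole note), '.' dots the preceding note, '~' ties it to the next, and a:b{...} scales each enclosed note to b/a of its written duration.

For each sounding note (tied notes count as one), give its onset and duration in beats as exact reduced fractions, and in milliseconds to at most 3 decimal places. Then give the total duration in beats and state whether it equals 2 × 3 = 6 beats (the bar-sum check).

1) 0.0ms=0b +489.13ms=3/2b
2) 489.13ms=3/2b +244.565ms=3/4b
3) 733.696ms=9/4b +733.696ms=9/4b
4) 1467.391ms=9/2b +489.13ms=3/2b
Σ=6b of 6 (184bpm 3/4) — PASS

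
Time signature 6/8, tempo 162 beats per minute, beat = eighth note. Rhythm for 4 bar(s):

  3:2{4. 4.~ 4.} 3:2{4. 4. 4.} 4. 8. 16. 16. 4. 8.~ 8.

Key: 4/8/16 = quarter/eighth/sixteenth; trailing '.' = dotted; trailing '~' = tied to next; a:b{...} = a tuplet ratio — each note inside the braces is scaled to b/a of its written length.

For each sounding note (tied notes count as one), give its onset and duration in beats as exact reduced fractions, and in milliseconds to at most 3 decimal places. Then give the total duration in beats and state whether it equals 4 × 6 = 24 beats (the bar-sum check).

1) 0.0ms=0b +740.741ms=2b
2) 740.741ms=2b +1481.481ms=4b
3) 2222.222ms=6b +740.741ms=2b
4) 2962.963ms=8b +740.741ms=2b
5) 3703.704ms=10b +740.741ms=2b
6) 4444.444ms=12b +1111.111ms=3b
7) 5555.556ms=15b +555.556ms=3/2b
8) 6111.111ms=33/2b +277.778ms=3/4b
9) 6388.889ms=69/4b +277.778ms=3/4b
10) 6666.667ms=18b +1111.111ms=3b
11) 7777.778ms=21b +1111.111ms=3b
Σ=24b of 24 (162bpm 6/8) — PASS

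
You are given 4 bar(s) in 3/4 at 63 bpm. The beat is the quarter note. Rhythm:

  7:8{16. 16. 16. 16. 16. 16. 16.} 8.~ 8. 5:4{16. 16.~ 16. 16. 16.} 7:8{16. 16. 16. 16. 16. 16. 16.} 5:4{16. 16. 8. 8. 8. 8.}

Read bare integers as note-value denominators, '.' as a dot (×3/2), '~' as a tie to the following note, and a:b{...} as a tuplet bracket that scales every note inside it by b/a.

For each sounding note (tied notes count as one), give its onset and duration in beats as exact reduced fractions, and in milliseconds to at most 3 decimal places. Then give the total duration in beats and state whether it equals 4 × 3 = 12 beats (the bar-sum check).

1) 0.0ms=0b +408.163ms=3/7b
2) 408.163ms=3/7b +408.163ms=3/7b
3) 816.327ms=6/7b +408.163ms=3/7b
4) 1224.49ms=9/7b +408.163ms=3/7b
5) 1632.653ms=12/7b +408.163ms=3/7b
6) 2040.816ms=15/7b +408.163ms=3/7b
7) 2448.98ms=18/7b +408.163ms=3/7b
8) 2857.143ms=3b +1428.571ms=3/2b
9) 4285.714ms=9/2b +285.714ms=3/10b
10) 4571.429ms=24/5b +571.429ms=3/5b
11) 5142.857ms=27/5b +285.714ms=3/10b
12) 5428.571ms=57/10b +285.714ms=3/10b
13) 5714.286ms=6b +408.163ms=3/7b
14) 6122.449ms=45/7b +408.163ms=3/7b
15) 6530.612ms=48/7b +408.163ms=3/7b
16) 6938.776ms=51/7b +408.163ms=3/7b
17) 7346.939ms=54/7b +408.163ms=3/7b
18) 7755.102ms=57/7b +408.163ms=3/7b
19) 8163.265ms=60/7b +408.163ms=3/7b
20) 8571.429ms=9b +285.714ms=3/10b
21) 8857.143ms=93/10b +285.714ms=3/10b
22) 9142.857ms=48/5b +571.429ms=3/5b
23) 9714.286ms=51/5b +571.429ms=3/5b
24) 10285.714ms=54/5b +571.429ms=3/5b
25) 10857.143ms=57/5b +571.429ms=3/5b
Σ=12b of 12 (63bpm 3/4) — PASS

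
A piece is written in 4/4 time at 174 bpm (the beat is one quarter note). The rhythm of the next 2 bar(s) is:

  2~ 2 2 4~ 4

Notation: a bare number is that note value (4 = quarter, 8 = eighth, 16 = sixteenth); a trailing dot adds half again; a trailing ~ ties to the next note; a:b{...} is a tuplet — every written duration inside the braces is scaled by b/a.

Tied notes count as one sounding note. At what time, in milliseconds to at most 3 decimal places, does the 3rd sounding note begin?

1. 0.0ms @ 0 + 1379.31ms (4)
2. 1379.31ms @ 4 + 689.655ms (2)
3. 2068.966ms @ 6 + 689.655ms (2)

note 3 onset = 6b = 2068.966ms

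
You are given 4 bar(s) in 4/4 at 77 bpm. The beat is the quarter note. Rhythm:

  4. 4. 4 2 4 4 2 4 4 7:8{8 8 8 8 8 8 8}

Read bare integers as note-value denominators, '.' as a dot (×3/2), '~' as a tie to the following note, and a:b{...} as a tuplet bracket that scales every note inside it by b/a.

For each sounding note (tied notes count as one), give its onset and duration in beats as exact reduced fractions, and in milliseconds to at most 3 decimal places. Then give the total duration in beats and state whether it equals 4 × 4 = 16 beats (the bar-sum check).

1) 0.0ms=0b +1168.831ms=3/2b
2) 1168.831ms=3/2b +1168.831ms=3/2b
3) 2337.662ms=3b +779.221ms=1b
4) 3116.883ms=4b +1558.442ms=2b
5) 4675.325ms=6b +779.221ms=1b
6) 5454.545ms=7b +779.221ms=1b
7) 6233.766ms=8b +1558.442ms=2b
8) 7792.208ms=10b +779.221ms=1b
9) 8571.429ms=11b +779.221ms=1b
10) 9350.649ms=12b +445.269ms=4/7b
11) 9795.918ms=88/7b +445.269ms=4/7b
12) 10241.187ms=92/7b +445.269ms=4/7b
13) 10686.456ms=96/7b +445.269ms=4/7b
14) 11131.725ms=100/7b +445.269ms=4/7b
15) 11576.994ms=104/7b +445.269ms=4/7b
16) 12022.263ms=108/7b +445.269ms=4/7b
Σ=16b of 16 (77bpm 4/4) — PASS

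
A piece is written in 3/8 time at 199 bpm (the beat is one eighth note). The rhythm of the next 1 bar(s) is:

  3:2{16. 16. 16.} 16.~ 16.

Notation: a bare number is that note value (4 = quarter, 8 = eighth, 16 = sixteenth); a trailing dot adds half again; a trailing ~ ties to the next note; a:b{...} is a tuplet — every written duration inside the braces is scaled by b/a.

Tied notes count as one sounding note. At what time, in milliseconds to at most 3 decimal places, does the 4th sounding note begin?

note 4 onset = 3/2b = 452.261ms

1. 0.0ms @ 0 + 150.754ms (1/2)
2. 150.754ms @ 1/2 + 150.754ms (1/2)
3. 301.508ms @ 1 + 150.754ms (1/2)
4. 452.261ms @ 3/2 + 452.261ms (3/2)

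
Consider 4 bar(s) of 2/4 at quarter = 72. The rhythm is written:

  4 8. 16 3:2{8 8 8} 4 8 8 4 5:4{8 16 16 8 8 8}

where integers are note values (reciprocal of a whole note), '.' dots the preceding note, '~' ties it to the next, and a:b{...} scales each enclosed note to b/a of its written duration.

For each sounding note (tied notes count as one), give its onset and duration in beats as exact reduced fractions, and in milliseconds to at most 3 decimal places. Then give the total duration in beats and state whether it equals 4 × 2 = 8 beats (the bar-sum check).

1) 0.0ms=0b +833.333ms=1b
2) 833.333ms=1b +625.0ms=3/4b
3) 1458.333ms=7/4b +208.333ms=1/4b
4) 1666.667ms=2b +277.778ms=1/3b
5) 1944.444ms=7/3b +277.778ms=1/3b
6) 2222.222ms=8/3b +277.778ms=1/3b
7) 2500.0ms=3b +833.333ms=1b
8) 3333.333ms=4b +416.667ms=1/2b
9) 3750.0ms=9/2b +416.667ms=1/2b
10) 4166.667ms=5b +833.333ms=1b
11) 5000.0ms=6b +333.333ms=2/5b
12) 5333.333ms=32/5b +166.667ms=1/5b
13) 5500.0ms=33/5b +166.667ms=1/5b
14) 5666.667ms=34/5b +333.333ms=2/5b
15) 6000.0ms=36/5b +333.333ms=2/5b
16) 6333.333ms=38/5b +333.333ms=2/5b
Σ=8b of 8 (72bpm 2/4) — PASS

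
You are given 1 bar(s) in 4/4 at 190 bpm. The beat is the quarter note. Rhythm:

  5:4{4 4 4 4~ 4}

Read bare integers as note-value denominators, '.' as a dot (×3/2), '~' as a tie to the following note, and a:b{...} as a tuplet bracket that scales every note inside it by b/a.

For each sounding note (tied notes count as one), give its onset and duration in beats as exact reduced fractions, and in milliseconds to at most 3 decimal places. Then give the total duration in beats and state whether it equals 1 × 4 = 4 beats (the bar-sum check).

1) 0.0ms=0b +252.632ms=4/5b
2) 252.632ms=4/5b +252.632ms=4/5b
3) 505.263ms=8/5b +252.632ms=4/5b
4) 757.895ms=12/5b +505.263ms=8/5b
Σ=4b of 4 (190bpm 4/4) — PASS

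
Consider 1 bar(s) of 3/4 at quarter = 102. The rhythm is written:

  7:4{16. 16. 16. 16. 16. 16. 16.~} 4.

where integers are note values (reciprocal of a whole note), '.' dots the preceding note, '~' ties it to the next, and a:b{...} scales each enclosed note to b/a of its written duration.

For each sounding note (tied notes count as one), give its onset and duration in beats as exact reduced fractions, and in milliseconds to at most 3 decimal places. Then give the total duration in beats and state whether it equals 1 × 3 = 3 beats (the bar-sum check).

1) 0.0ms=0b +126.05ms=3/14b
2) 126.05ms=3/14b +126.05ms=3/14b
3) 252.101ms=3/7b +126.05ms=3/14b
4) 378.151ms=9/14b +126.05ms=3/14b
5) 504.202ms=6/7b +126.05ms=3/14b
6) 630.252ms=15/14b +126.05ms=3/14b
7) 756.303ms=9/7b +1008.403ms=12/7b
Σ=3b of 3 (102bpm 3/4) — PASS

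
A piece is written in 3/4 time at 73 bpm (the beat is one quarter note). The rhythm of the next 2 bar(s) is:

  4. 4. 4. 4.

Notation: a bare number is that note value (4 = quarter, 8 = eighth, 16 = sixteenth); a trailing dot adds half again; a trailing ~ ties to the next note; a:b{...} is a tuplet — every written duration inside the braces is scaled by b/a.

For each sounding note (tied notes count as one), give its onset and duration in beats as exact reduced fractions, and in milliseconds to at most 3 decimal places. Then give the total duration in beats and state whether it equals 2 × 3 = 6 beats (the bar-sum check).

1) 0.0ms=0b +1232.877ms=3/2b
2) 1232.877ms=3/2b +1232.877ms=3/2b
3) 2465.753ms=3b +1232.877ms=3/2b
4) 3698.63ms=9/2b +1232.877ms=3/2b
Σ=6b of 6 (73bpm 3/4) — PASS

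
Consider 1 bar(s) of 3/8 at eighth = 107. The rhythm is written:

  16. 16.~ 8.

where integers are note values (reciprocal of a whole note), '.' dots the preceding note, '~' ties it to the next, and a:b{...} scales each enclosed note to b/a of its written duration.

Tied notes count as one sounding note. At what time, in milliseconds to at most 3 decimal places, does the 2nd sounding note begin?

note 2 onset = 3/4b = 420.561ms

1. 0.0ms @ 0 + 420.561ms (3/4)
2. 420.561ms @ 3/4 + 1261.682ms (9/4)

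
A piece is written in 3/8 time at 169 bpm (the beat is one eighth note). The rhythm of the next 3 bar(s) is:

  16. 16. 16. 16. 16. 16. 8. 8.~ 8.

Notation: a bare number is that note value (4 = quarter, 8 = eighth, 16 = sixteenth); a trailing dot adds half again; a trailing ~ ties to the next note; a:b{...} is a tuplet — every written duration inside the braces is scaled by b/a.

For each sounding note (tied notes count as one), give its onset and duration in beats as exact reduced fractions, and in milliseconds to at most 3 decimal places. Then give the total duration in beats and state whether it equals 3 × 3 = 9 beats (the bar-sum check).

1) 0.0ms=0b +266.272ms=3/4b
2) 266.272ms=3/4b +266.272ms=3/4b
3) 532.544ms=3/2b +266.272ms=3/4b
4) 798.817ms=9/4b +266.272ms=3/4b
5) 1065.089ms=3b +266.272ms=3/4b
6) 1331.361ms=15/4b +266.272ms=3/4b
7) 1597.633ms=9/2b +532.544ms=3/2b
8) 2130.178ms=6b +1065.089ms=3b
Σ=9b of 9 (169bpm 3/8) — PASS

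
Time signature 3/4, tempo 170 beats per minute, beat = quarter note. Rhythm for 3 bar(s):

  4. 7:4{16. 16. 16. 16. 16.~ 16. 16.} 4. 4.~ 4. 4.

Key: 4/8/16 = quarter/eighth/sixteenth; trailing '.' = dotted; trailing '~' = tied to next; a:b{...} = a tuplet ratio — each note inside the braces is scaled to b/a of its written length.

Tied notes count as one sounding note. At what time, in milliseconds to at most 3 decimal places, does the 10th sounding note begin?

1. 0.0ms @ 0 + 529.412ms (3/2)
2. 529.412ms @ 3/2 + 75.63ms (3/14)
3. 605.042ms @ 12/7 + 75.63ms (3/14)
4. 680.672ms @ 27/14 + 75.63ms (3/14)
5. 756.303ms @ 15/7 + 75.63ms (3/14)
6. 831.933ms @ 33/14 + 151.261ms (3/7)
7. 983.193ms @ 39/14 + 75.63ms (3/14)
8. 1058.824ms @ 3 + 529.412ms (3/2)
9. 1588.235ms @ 9/2 + 1058.824ms (3)
10. 2647.059ms @ 15/2 + 529.412ms (3/2)

note 10 onset = 15/2b = 2647.059ms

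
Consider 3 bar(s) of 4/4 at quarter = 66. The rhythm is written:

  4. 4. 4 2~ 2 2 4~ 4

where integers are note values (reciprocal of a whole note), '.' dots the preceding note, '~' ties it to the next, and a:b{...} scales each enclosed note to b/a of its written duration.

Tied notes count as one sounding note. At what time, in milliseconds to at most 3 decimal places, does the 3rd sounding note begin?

note 3 onset = 3b = 2727.273ms

1. 0.0ms @ 0 + 1363.636ms (3/2)
2. 1363.636ms @ 3/2 + 1363.636ms (3/2)
3. 2727.273ms @ 3 + 909.091ms (1)
4. 3636.364ms @ 4 + 3636.364ms (4)
5. 7272.727ms @ 8 + 1818.182ms (2)
6. 9090.909ms @ 10 + 1818.182ms (2)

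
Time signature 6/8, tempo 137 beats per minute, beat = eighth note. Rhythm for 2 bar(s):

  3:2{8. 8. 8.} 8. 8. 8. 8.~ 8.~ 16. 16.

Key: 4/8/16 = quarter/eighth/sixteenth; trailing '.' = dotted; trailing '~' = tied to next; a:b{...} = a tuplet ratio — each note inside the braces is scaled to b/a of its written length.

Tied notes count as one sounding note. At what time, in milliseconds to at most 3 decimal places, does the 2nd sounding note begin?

note 2 onset = 1b = 437.956ms

1. 0.0ms @ 0 + 437.956ms (1)
2. 437.956ms @ 1 + 437.956ms (1)
3. 875.912ms @ 2 + 437.956ms (1)
4. 1313.869ms @ 3 + 656.934ms (3/2)
5. 1970.803ms @ 9/2 + 656.934ms (3/2)
6. 2627.737ms @ 6 + 656.934ms (3/2)
7. 3284.672ms @ 15/2 + 1642.336ms (15/4)
8. 4927.007ms @ 45/4 + 328.467ms (3/4)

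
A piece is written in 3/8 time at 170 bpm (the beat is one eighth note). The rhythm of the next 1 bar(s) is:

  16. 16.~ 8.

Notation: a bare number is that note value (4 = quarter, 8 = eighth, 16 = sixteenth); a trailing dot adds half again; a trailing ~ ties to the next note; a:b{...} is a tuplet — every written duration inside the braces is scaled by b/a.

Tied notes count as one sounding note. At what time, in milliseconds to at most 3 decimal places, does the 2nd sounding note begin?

1. 0.0ms @ 0 + 264.706ms (3/4)
2. 264.706ms @ 3/4 + 794.118ms (9/4)

note 2 onset = 3/4b = 264.706ms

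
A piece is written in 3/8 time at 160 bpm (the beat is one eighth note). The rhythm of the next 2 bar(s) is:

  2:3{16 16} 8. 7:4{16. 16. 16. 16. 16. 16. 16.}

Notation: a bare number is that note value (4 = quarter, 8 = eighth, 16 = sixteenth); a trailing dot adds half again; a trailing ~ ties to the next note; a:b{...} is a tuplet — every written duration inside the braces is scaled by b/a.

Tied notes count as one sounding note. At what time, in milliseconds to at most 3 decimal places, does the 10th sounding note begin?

note 10 onset = 39/7b = 2089.286ms

1. 0.0ms @ 0 + 281.25ms (3/4)
2. 281.25ms @ 3/4 + 281.25ms (3/4)
3. 562.5ms @ 3/2 + 562.5ms (3/2)
4. 1125.0ms @ 3 + 160.714ms (3/7)
5. 1285.714ms @ 24/7 + 160.714ms (3/7)
6. 1446.429ms @ 27/7 + 160.714ms (3/7)
7. 1607.143ms @ 30/7 + 160.714ms (3/7)
8. 1767.857ms @ 33/7 + 160.714ms (3/7)
9. 1928.571ms @ 36/7 + 160.714ms (3/7)
10. 2089.286ms @ 39/7 + 160.714ms (3/7)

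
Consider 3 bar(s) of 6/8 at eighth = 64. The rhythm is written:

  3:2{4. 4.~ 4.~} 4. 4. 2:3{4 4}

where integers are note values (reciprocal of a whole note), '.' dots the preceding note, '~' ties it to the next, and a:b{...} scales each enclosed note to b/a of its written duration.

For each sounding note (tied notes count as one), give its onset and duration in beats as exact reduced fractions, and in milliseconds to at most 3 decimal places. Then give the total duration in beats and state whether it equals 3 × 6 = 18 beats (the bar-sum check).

1) 0.0ms=0b +1875.0ms=2b
2) 1875.0ms=2b +6562.5ms=7b
3) 8437.5ms=9b +2812.5ms=3b
4) 11250.0ms=12b +2812.5ms=3b
5) 14062.5ms=15b +2812.5ms=3b
Σ=18b of 18 (64bpm 6/8) — PASS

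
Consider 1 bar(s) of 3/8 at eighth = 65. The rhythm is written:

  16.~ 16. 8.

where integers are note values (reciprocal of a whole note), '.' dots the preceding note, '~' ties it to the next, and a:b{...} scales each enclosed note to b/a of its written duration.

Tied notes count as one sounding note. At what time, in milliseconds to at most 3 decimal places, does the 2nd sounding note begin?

note 2 onset = 3/2b = 1384.615ms

1. 0.0ms @ 0 + 1384.615ms (3/2)
2. 1384.615ms @ 3/2 + 1384.615ms (3/2)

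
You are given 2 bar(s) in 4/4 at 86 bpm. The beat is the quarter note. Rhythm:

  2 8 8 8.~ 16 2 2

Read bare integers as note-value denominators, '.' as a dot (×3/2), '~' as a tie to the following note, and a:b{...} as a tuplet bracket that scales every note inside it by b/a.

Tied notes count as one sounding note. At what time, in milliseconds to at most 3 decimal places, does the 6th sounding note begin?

note 6 onset = 6b = 4186.047ms

1. 0.0ms @ 0 + 1395.349ms (2)
2. 1395.349ms @ 2 + 348.837ms (1/2)
3. 1744.186ms @ 5/2 + 348.837ms (1/2)
4. 2093.023ms @ 3 + 697.674ms (1)
5. 2790.698ms @ 4 + 1395.349ms (2)
6. 4186.047ms @ 6 + 1395.349ms (2)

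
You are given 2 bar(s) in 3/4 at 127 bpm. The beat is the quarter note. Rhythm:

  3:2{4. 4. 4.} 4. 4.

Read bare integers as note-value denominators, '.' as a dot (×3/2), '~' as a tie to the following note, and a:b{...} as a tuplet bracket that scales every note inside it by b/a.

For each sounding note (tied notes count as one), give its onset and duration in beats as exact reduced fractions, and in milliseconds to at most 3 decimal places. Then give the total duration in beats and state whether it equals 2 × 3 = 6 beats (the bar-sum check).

1) 0.0ms=0b +472.441ms=1b
2) 472.441ms=1b +472.441ms=1b
3) 944.882ms=2b +472.441ms=1b
4) 1417.323ms=3b +708.661ms=3/2b
5) 2125.984ms=9/2b +708.661ms=3/2b
Σ=6b of 6 (127bpm 3/4) — PASS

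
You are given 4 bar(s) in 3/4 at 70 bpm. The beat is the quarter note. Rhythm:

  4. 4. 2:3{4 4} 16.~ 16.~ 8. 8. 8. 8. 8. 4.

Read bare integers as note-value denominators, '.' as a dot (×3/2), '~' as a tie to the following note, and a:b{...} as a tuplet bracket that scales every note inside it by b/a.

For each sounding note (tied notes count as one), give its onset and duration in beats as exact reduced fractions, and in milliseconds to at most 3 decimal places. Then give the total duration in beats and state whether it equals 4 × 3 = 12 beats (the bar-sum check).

1) 0.0ms=0b +1285.714ms=3/2b
2) 1285.714ms=3/2b +1285.714ms=3/2b
3) 2571.429ms=3b +1285.714ms=3/2b
4) 3857.143ms=9/2b +1285.714ms=3/2b
5) 5142.857ms=6b +1285.714ms=3/2b
6) 6428.571ms=15/2b +642.857ms=3/4b
7) 7071.429ms=33/4b +642.857ms=3/4b
8) 7714.286ms=9b +642.857ms=3/4b
9) 8357.143ms=39/4b +642.857ms=3/4b
10) 9000.0ms=21/2b +1285.714ms=3/2b
Σ=12b of 12 (70bpm 3/4) — PASS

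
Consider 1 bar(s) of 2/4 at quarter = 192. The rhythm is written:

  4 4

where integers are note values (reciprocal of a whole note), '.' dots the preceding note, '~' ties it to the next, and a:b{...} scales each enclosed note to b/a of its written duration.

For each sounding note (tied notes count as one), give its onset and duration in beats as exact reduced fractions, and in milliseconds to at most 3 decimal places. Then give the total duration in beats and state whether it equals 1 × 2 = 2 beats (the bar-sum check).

1) 0.0ms=0b +312.5ms=1b
2) 312.5ms=1b +312.5ms=1b
Σ=2b of 2 (192bpm 2/4) — PASS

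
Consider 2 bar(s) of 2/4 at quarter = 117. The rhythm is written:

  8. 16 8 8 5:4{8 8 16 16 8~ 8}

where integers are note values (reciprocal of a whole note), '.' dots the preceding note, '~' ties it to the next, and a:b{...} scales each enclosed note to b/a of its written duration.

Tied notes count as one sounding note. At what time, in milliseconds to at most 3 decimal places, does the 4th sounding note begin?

note 4 onset = 3/2b = 769.231ms

1. 0.0ms @ 0 + 384.615ms (3/4)
2. 384.615ms @ 3/4 + 128.205ms (1/4)
3. 512.821ms @ 1 + 256.41ms (1/2)
4. 769.231ms @ 3/2 + 256.41ms (1/2)
5. 1025.641ms @ 2 + 205.128ms (2/5)
6. 1230.769ms @ 12/5 + 205.128ms (2/5)
7. 1435.897ms @ 14/5 + 102.564ms (1/5)
8. 1538.462ms @ 3 + 102.564ms (1/5)
9. 1641.026ms @ 16/5 + 410.256ms (4/5)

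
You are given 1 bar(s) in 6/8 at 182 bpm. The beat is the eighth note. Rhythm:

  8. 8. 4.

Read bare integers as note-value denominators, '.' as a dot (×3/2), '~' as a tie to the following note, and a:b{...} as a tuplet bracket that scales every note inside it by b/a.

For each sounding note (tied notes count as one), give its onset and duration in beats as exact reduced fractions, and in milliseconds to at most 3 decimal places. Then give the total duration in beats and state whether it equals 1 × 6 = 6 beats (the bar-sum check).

1) 0.0ms=0b +494.505ms=3/2b
2) 494.505ms=3/2b +494.505ms=3/2b
3) 989.011ms=3b +989.011ms=3b
Σ=6b of 6 (182bpm 6/8) — PASS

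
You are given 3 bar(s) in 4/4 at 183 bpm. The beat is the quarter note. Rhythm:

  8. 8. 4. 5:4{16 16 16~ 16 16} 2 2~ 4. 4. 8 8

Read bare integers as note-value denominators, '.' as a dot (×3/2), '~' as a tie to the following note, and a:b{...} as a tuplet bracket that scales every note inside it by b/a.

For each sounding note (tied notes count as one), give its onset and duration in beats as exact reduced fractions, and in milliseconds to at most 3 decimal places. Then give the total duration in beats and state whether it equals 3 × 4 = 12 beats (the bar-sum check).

1) 0.0ms=0b +245.902ms=3/4b
2) 245.902ms=3/4b +245.902ms=3/4b
3) 491.803ms=3/2b +491.803ms=3/2b
4) 983.607ms=3b +65.574ms=1/5b
5) 1049.18ms=16/5b +65.574ms=1/5b
6) 1114.754ms=17/5b +131.148ms=2/5b
7) 1245.902ms=19/5b +65.574ms=1/5b
8) 1311.475ms=4b +655.738ms=2b
9) 1967.213ms=6b +1147.541ms=7/2b
10) 3114.754ms=19/2b +491.803ms=3/2b
11) 3606.557ms=11b +163.934ms=1/2b
12) 3770.492ms=23/2b +163.934ms=1/2b
Σ=12b of 12 (183bpm 4/4) — PASS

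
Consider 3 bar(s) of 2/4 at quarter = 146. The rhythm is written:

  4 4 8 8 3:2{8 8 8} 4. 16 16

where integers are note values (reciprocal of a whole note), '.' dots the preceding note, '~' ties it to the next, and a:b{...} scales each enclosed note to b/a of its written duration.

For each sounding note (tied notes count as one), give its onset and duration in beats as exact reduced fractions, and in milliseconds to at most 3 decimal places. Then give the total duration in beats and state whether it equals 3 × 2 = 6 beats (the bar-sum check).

1) 0.0ms=0b +410.959ms=1b
2) 410.959ms=1b +410.959ms=1b
3) 821.918ms=2b +205.479ms=1/2b
4) 1027.397ms=5/2b +205.479ms=1/2b
5) 1232.877ms=3b +136.986ms=1/3b
6) 1369.863ms=10/3b +136.986ms=1/3b
7) 1506.849ms=11/3b +136.986ms=1/3b
8) 1643.836ms=4b +616.438ms=3/2b
9) 2260.274ms=11/2b +102.74ms=1/4b
10) 2363.014ms=23/4b +102.74ms=1/4b
Σ=6b of 6 (146bpm 2/4) — PASS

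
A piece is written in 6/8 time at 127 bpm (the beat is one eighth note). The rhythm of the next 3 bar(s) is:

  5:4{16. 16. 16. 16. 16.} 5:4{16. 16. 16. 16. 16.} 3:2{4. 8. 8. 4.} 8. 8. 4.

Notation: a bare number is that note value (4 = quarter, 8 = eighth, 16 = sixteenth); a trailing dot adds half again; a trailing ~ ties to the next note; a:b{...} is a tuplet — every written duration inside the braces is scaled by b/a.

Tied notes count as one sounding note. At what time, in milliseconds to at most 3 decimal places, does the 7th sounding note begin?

note 7 onset = 18/5b = 1700.787ms

1. 0.0ms @ 0 + 283.465ms (3/5)
2. 283.465ms @ 3/5 + 283.465ms (3/5)
3. 566.929ms @ 6/5 + 283.465ms (3/5)
4. 850.394ms @ 9/5 + 283.465ms (3/5)
5. 1133.858ms @ 12/5 + 283.465ms (3/5)
6. 1417.323ms @ 3 + 283.465ms (3/5)
7. 1700.787ms @ 18/5 + 283.465ms (3/5)
8. 1984.252ms @ 21/5 + 283.465ms (3/5)
9. 2267.717ms @ 24/5 + 283.465ms (3/5)
10. 2551.181ms @ 27/5 + 283.465ms (3/5)
11. 2834.646ms @ 6 + 944.882ms (2)
12. 3779.528ms @ 8 + 472.441ms (1)
13. 4251.969ms @ 9 + 472.441ms (1)
14. 4724.409ms @ 10 + 944.882ms (2)
15. 5669.291ms @ 12 + 708.661ms (3/2)
16. 6377.953ms @ 27/2 + 708.661ms (3/2)
17. 7086.614ms @ 15 + 1417.323ms (3)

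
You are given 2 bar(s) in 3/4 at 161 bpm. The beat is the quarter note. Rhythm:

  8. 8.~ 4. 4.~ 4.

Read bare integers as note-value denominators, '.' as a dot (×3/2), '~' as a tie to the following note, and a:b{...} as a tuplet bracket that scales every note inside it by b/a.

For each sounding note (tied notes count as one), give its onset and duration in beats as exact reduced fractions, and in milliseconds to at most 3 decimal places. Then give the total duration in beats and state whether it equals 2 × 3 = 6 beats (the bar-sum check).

1) 0.0ms=0b +279.503ms=3/4b
2) 279.503ms=3/4b +838.509ms=9/4b
3) 1118.012ms=3b +1118.012ms=3b
Σ=6b of 6 (161bpm 3/4) — PASS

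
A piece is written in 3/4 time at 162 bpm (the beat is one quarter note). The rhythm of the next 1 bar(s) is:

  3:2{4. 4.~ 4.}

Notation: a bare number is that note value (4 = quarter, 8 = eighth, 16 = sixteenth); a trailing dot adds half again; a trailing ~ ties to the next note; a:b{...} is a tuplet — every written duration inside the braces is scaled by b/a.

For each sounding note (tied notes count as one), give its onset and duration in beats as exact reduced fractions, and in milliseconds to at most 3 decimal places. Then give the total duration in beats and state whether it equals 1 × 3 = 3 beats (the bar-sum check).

1) 0.0ms=0b +370.37ms=1b
2) 370.37ms=1b +740.741ms=2b
Σ=3b of 3 (162bpm 3/4) — PASS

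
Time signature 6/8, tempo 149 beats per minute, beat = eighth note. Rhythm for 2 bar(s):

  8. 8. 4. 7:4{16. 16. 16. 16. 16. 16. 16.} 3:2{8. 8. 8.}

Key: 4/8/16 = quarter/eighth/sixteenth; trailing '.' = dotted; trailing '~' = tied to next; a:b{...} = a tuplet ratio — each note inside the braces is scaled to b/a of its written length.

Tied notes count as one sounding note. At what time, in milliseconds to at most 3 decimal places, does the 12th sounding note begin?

1. 0.0ms @ 0 + 604.027ms (3/2)
2. 604.027ms @ 3/2 + 604.027ms (3/2)
3. 1208.054ms @ 3 + 1208.054ms (3)
4. 2416.107ms @ 6 + 172.579ms (3/7)
5. 2588.686ms @ 45/7 + 172.579ms (3/7)
6. 2761.266ms @ 48/7 + 172.579ms (3/7)
7. 2933.845ms @ 51/7 + 172.579ms (3/7)
8. 3106.424ms @ 54/7 + 172.579ms (3/7)
9. 3279.003ms @ 57/7 + 172.579ms (3/7)
10. 3451.582ms @ 60/7 + 172.579ms (3/7)
11. 3624.161ms @ 9 + 402.685ms (1)
12. 4026.846ms @ 10 + 402.685ms (1)
13. 4429.53ms @ 11 + 402.685ms (1)

note 12 onset = 10b = 4026.846ms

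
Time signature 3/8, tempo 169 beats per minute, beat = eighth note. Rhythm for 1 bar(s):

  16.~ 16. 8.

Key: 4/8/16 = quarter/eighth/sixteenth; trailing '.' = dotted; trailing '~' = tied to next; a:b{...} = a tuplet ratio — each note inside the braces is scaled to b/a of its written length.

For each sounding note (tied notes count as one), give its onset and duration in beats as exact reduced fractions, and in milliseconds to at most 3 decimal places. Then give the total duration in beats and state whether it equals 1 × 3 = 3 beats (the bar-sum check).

1) 0.0ms=0b +532.544ms=3/2b
2) 532.544ms=3/2b +532.544ms=3/2b
Σ=3b of 3 (169bpm 3/8) — PASS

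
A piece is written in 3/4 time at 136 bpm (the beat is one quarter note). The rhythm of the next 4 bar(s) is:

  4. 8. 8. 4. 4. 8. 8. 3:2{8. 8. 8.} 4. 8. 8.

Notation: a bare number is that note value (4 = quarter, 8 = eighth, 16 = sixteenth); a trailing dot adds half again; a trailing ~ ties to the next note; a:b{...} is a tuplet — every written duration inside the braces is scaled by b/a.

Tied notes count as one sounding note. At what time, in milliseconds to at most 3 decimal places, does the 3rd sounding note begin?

note 3 onset = 9/4b = 992.647ms

1. 0.0ms @ 0 + 661.765ms (3/2)
2. 661.765ms @ 3/2 + 330.882ms (3/4)
3. 992.647ms @ 9/4 + 330.882ms (3/4)
4. 1323.529ms @ 3 + 661.765ms (3/2)
5. 1985.294ms @ 9/2 + 661.765ms (3/2)
6. 2647.059ms @ 6 + 330.882ms (3/4)
7. 2977.941ms @ 27/4 + 330.882ms (3/4)
8. 3308.824ms @ 15/2 + 220.588ms (1/2)
9. 3529.412ms @ 8 + 220.588ms (1/2)
10. 3750.0ms @ 17/2 + 220.588ms (1/2)
11. 3970.588ms @ 9 + 661.765ms (3/2)
12. 4632.353ms @ 21/2 + 330.882ms (3/4)
13. 4963.235ms @ 45/4 + 330.882ms (3/4)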